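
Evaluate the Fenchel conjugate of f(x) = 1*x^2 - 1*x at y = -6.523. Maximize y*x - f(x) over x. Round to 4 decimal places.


f*(y) = sup_x {y*x - a*x^2 - b*x} = sup_x {(y-b)*x - a*x^2}
FOC: (y - b) - 2a*x = 0 => x* = (y - b)/(2a)
x* = (-6.523 + 1)/(2*1) = -2.7615
f*(-6.523) = (y-b)^2/(4a) = (-6.523 + 1)^2/(4*1)
= 30.5035/4 = 7.6259


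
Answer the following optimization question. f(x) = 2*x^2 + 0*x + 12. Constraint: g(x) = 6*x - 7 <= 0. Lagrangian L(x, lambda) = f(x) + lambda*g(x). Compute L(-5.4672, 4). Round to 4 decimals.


Step 1: Evaluate f(x).
f(-5.4672) = 2*(-5.4672)^2 + 0*(-5.4672) + 12 = 71.7806
Step 2: Evaluate g(x).
g(-5.4672) = 6*-5.4672 - 7 = -39.8032
Step 3: Compute Lagrangian.
L = 71.7806 + 4*-39.8032 = -87.4322


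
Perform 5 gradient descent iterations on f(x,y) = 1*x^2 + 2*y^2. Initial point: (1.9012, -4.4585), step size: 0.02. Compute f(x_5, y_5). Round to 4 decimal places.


Gradient descent on f(x,y) = 1*x^2 + 2*y^2.
Starting point: (1.9012, -4.4585), alpha = 0.02
Step 1: grad_x = 2*1*1.9012 = 3.8024, grad_y = 2*2*-4.4585 = -17.834
  x_1 = 1.9012 - 0.02*3.8024 = 1.8252
  y_1 = -4.4585 - 0.02*-17.834 = -4.1018
Step 2: grad_x = 2*1*1.8252 = 3.6503, grad_y = 2*2*-4.1018 = -16.4073
  x_2 = 1.8252 - 0.02*3.6503 = 1.7521
  y_2 = -4.1018 - 0.02*-16.4073 = -3.7737
Step 3: grad_x = 2*1*1.7521 = 3.5043, grad_y = 2*2*-3.7737 = -15.0947
  x_3 = 1.7521 - 0.02*3.5043 = 1.6821
  y_3 = -3.7737 - 0.02*-15.0947 = -3.4718
Step 4: grad_x = 2*1*1.6821 = 3.3641, grad_y = 2*2*-3.4718 = -13.8871
  x_4 = 1.6821 - 0.02*3.3641 = 1.6148
  y_4 = -3.4718 - 0.02*-13.8871 = -3.194
Step 5: grad_x = 2*1*1.6148 = 3.2296, grad_y = 2*2*-3.194 = -12.7762
  x_5 = 1.6148 - 0.02*3.2296 = 1.5502
  y_5 = -3.194 - 0.02*-12.7762 = -2.9385
f(1.5502, -2.9385) = 1*1.5502^2 + 2*(-2.9385)^2 = 19.6728


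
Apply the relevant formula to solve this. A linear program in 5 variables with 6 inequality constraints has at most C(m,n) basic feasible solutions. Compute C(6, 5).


Each vertex corresponds to some choice of n active constraints out of m, so the number of vertices is at most C(m, n) = m! / (n!(m-n)!).
m = 6, n = 5
Numerator: 6 * 5 * 4 * 3 * 2
Denominator: 5! = 120
C(6, 5) = 6


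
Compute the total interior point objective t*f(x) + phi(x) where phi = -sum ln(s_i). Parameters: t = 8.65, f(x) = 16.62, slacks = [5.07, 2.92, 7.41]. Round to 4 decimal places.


Step 1: Compute log-barrier.
ln values: [1.6233, 1.0716, 2.0028]
phi = -(1.6233 + 1.0716 + 2.0028) = -4.6978
Step 2: Compute augmented objective.
t*f(x) = 8.65*16.62 = 143.763
Total = 143.763 - 4.6978 = 139.0652


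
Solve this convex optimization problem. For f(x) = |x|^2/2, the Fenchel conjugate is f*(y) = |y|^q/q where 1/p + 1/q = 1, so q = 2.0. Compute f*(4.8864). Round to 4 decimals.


The conjugate exponent q satisfies 1/p + 1/q = 1.
p = 2, so q = 2/(2 - 1) = 2.0
|y|^q = 4.8864^2.0 = 23.8769
f*(4.8864) = 23.8769 / 2.0 = 11.9385


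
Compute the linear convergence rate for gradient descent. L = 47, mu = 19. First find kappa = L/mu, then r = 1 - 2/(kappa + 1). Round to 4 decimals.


Step 1: Compute the condition number.
kappa = L/mu = 47/19 = 2.4737
Step 2: Compute the convergence rate.
r = 1 - 2/(kappa + 1) = 1 - 2*mu/(L + mu) = (L - mu)/(L + mu) = 28/66 = 0.4242


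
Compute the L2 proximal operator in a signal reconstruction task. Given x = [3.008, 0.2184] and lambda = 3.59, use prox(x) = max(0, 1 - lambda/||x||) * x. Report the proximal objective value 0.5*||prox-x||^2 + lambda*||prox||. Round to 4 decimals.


Step 1: Compute ||x||.
||x|| = 3.0159
Step 2: Compute scaling factor.
scale = max(0, 1 - 3.59/3.0159) = 0.0
Step 3: prox(x) = [0.0, 0.0]
||prox(x)|| = 0.0
Step 4: Proximal objective.
0.5*||prox-x||^2 = 4.5479
lambda*||prox|| = 0.0
Total = 4.5479


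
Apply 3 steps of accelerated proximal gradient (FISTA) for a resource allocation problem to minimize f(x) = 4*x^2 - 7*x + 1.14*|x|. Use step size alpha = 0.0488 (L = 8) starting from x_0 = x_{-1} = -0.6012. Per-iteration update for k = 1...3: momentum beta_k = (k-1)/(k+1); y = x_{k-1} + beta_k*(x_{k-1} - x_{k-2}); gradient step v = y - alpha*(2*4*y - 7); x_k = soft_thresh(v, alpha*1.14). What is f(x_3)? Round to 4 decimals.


FISTA on f(x) = 4*x^2 - 7*x + 1.14*|x|
L = 8, alpha = 0.0488
Iteration 1: beta = 0.0, y = -0.6012 + 0.0*(-0.6012 + 0.6012) = -0.6012
  grad(y) = -11.8096, v = y - alpha*grad = -0.0249
  prox(v) = soft_thresh(-0.0249, 0.0556) = 0.0
Iteration 2: beta = 0.3333, y = 0.0 + 0.3333*(0.0 + 0.6012) = 0.2004
  grad(y) = -5.3968, v = y - alpha*grad = 0.4638
  prox(v) = soft_thresh(0.4638, 0.0556) = 0.4081
Iteration 3: beta = 0.5, y = 0.4081 + 0.5*(0.4081 - 0.0) = 0.6122
  grad(y) = -2.1024, v = y - alpha*grad = 0.7148
  prox(v) = soft_thresh(0.7148, 0.0556) = 0.6592
f(x_3) = 4*0.6592^2 - 7*0.6592 + 1.14*|0.6592| = -2.1247


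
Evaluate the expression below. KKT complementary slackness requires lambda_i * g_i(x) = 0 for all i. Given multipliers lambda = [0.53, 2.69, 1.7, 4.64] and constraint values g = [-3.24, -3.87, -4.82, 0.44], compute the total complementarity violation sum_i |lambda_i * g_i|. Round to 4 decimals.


KKT complementary slackness check:
lambda_1 * g_1 = 0.53 * -3.24 = -1.7172
lambda_2 * g_2 = 2.69 * -3.87 = -10.4103
lambda_3 * g_3 = 1.7 * -4.82 = -8.194
lambda_4 * g_4 = 4.64 * 0.44 = 2.0416
Total violation = 1.7172 + 10.4103 + 8.194 + 2.0416 = 22.3631


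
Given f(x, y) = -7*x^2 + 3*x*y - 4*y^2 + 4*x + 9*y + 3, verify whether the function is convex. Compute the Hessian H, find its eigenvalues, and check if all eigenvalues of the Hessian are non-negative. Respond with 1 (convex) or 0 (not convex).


The Hessian of f(x,y) = -7*x^2 + 3*x*y - 4*y^2 + 4*x + 9*y + 3 is:
H = [[-14, 3], [3, -8]]
Trace = -14 - 8 = -22
Determinant = -14*-8 - (3)^2 = 103
Discriminant = (-22)^2 - 4*103 = 72.0
Eigenvalues: lambda_1 = -15.2426, lambda_2 = -6.7574
The function is not convex.

0


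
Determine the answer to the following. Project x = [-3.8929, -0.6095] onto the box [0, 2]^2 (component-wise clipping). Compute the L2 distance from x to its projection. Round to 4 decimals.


Project each component onto [0, 2].
clip(-3.8929) = 0.0, clip(-0.6095) = 0.0
Projection = [0.0, 0.0]
Squared diffs: [15.1547, 0.3715]
Distance = sqrt(15.5262) = 3.9403


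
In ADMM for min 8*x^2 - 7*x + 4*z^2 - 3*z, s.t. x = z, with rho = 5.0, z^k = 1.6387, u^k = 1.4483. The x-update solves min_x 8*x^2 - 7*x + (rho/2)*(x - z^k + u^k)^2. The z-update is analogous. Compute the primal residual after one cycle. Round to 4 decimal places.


ADMM iteration with rho = 5.0, z^k = 1.6387, u^k = 1.4483
Step 1: x-update.
Minimize 8*x^2 - 7*x + (5.0/2)*(x - 1.6387 + 1.4483)^2
FOC: (2*8 + 5.0)*x = 7 + 5.0*(1.6387 - 1.4483)
x^{k+1} = 0.3787
Step 2: z-update.
Minimize 4*z^2 - 3*z + (5.0/2)*(0.3787 - z + 1.4483)^2
FOC: (2*4 + 5.0)*z = 3 + 5.0*(0.3787 + 1.4483)
z^{k+1} = 0.9334
Step 3: u-update.
u^{k+1} = 1.4483 + 0.3787 - 0.9334 = 0.8935
Step 4: Primal residual = |0.3787 - 0.9334| = 0.5548


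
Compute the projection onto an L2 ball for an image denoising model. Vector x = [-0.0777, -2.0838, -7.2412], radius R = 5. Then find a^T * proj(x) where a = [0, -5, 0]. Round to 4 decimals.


Step 1: Compute ||x|| (intermediates to 6 decimals).
||x|| = sqrt((-0.0777)^2 + (-2.0838)^2 + (-7.2412)^2) = 7.535465
Step 2: Project.
Since ||x|| > R, scale = R/||x|| = 5/7.535465 = 0.663529, proj(x) = scale * x
proj(x) = [-0.051556, -1.382662, -4.804746]
Step 3: Dot product.
a^T * proj(x) = 0*(-0.051556) - 5*(-1.382662) + 0*(-4.804746) = 6.9133


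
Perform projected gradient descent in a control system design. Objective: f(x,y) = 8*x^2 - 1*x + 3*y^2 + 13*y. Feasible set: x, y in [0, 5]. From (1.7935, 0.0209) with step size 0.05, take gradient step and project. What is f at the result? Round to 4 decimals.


Step 1: Compute gradient at (1.7935, 0.0209).
grad_x = 2*8*1.7935 - 1 = 27.696
grad_y = 2*3*0.0209 + 13 = 13.1254
Step 2: Gradient step.
x_raw = 1.7935 - 0.05*27.696 = 0.4087
y_raw = 0.0209 - 0.05*13.1254 = -0.6354
Step 3: Project onto [0, 5].
x_proj = clip(0.4087) = 0.4087
y_proj = clip(-0.6354) = 0.0
Step 4: Evaluate f.
f(0.4087, 0.0) = 0.9276


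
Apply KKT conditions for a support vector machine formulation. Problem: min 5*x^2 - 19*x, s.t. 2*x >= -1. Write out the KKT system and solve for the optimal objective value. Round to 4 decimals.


Step 1: Try lambda = 0 (constraint inactive).
Stationarity: 2*5*x - 19 = 0
x* = 19/(2*5) = 1.9
Check constraint: 2*1.9 = 3.8 >= -1 -- satisfied.
Step 2: Compute optimal value.
f(x*) = 5*1.9^2 - 19*1.9 = -18.05


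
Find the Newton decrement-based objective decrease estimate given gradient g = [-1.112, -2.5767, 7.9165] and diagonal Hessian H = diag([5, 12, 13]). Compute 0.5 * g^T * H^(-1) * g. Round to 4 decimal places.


Step 1: H is diagonal, so H^(-1) * g = [-0.2224, -0.2147, 0.609].
Step 2: g^T H^(-1) g = sum_i g_i^2 / H_ii
  = (-1.112)^2/5 + (-2.5767)^2/12 + (7.9165)^2/13
  = 0.2473 + 0.5533 + 4.8208 = 5.6214
Step 3: Objective decrease = 0.5 * g^T H^(-1) g = 2.8107


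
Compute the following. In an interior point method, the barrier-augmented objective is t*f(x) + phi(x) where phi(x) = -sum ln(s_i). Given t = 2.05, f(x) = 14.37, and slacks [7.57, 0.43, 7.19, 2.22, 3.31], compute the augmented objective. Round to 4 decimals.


Step 1: Compute log-barrier.
ln values: [2.0242, -0.844, 1.9727, 0.7975, 1.1969]
phi = -(2.0242 - 0.844 + 1.9727 + 0.7975 + 1.1969) = -5.1474
Step 2: Compute augmented objective.
t*f(x) = 2.05*14.37 = 29.4585
Total = 29.4585 - 5.1474 = 24.3111


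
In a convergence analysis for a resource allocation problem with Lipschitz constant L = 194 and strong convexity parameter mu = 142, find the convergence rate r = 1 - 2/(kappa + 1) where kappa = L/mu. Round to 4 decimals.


Step 1: Compute the condition number.
kappa = L/mu = 194/142 = 1.3662
Step 2: Compute the convergence rate.
r = 1 - 2/(kappa + 1) = 1 - 2*mu/(L + mu) = (L - mu)/(L + mu) = 52/336 = 0.1548


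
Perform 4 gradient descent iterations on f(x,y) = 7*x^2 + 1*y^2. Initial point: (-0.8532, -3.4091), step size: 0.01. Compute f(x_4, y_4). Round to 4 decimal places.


Gradient descent on f(x,y) = 7*x^2 + 1*y^2.
Starting point: (-0.8532, -3.4091), alpha = 0.01
Step 1: grad_x = 2*7*-0.8532 = -11.9448, grad_y = 2*1*-3.4091 = -6.8182
  x_1 = -0.8532 - 0.01*-11.9448 = -0.7338
  y_1 = -3.4091 - 0.01*-6.8182 = -3.3409
Step 2: grad_x = 2*7*-0.7338 = -10.2725, grad_y = 2*1*-3.3409 = -6.6818
  x_2 = -0.7338 - 0.01*-10.2725 = -0.631
  y_2 = -3.3409 - 0.01*-6.6818 = -3.2741
Step 3: grad_x = 2*7*-0.631 = -8.8344, grad_y = 2*1*-3.2741 = -6.5482
  x_3 = -0.631 - 0.01*-8.8344 = -0.5427
  y_3 = -3.2741 - 0.01*-6.5482 = -3.2086
Step 4: grad_x = 2*7*-0.5427 = -7.5976, grad_y = 2*1*-3.2086 = -6.4172
  x_4 = -0.5427 - 0.01*-7.5976 = -0.4667
  y_4 = -3.2086 - 0.01*-6.4172 = -3.1444
f(-0.4667, -3.1444) = 7*(-0.4667)^2 + 1*(-3.1444)^2 = 11.4122


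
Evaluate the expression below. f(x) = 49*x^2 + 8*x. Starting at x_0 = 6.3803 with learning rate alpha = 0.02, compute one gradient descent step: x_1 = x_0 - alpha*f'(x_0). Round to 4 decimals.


We compute the gradient at x_0 and apply the update.
f'(x) = 98*x + 8
f'(6.3803) = 98*6.3803 + 8 = 633.2694
x_1 = 6.3803 - 0.02*633.2694 = -6.2851


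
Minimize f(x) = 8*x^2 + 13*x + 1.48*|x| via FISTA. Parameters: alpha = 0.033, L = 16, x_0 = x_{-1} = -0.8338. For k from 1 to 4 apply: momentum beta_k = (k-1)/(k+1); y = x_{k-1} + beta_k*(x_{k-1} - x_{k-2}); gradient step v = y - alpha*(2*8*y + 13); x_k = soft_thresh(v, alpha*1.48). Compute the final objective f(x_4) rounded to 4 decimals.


FISTA on f(x) = 8*x^2 + 13*x + 1.48*|x|
L = 16, alpha = 0.033
Iteration 1: beta = 0.0, y = -0.8338 + 0.0*(-0.8338 + 0.8338) = -0.8338
  grad(y) = -0.3408, v = y - alpha*grad = -0.8226
  prox(v) = soft_thresh(-0.8226, 0.0488) = -0.7737
Iteration 2: beta = 0.3333, y = -0.7737 + 0.3333*(-0.7737 + 0.8338) = -0.7537
  grad(y) = 0.941, v = y - alpha*grad = -0.7847
  prox(v) = soft_thresh(-0.7847, 0.0488) = -0.7359
Iteration 3: beta = 0.5, y = -0.7359 + 0.5*(-0.7359 + 0.7737) = -0.717
  grad(y) = 1.5281, v = y - alpha*grad = -0.7674
  prox(v) = soft_thresh(-0.7674, 0.0488) = -0.7186
Iteration 4: beta = 0.6, y = -0.7186 + 0.6*(-0.7186 + 0.7359) = -0.7082
  grad(y) = 1.669, v = y - alpha*grad = -0.7633
  prox(v) = soft_thresh(-0.7633, 0.0488) = -0.7144
f(x_4) = 8*(-0.7144)^2 + 13*(-0.7144) + 1.48*|-0.7144| = -4.147


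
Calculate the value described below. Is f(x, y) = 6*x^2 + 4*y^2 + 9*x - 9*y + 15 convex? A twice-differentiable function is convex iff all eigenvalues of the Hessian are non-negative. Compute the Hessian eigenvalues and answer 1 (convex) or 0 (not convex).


The Hessian of f(x,y) = 6*x^2 + 4*y^2 + 9*x - 9*y + 15 is:
H = [[12, 0], [0, 8]]
Trace = 12 + 8 = 20
Determinant = 12*8 - (0)^2 = 96
Discriminant = (20)^2 - 4*96 = 16.0
Eigenvalues: lambda_1 = 8.0, lambda_2 = 12.0
The function is convex.

1


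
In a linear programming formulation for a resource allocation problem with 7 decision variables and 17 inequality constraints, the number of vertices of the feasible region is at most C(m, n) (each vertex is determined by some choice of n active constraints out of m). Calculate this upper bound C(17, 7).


Each vertex corresponds to some choice of n active constraints out of m, so the number of vertices is at most C(m, n) = m! / (n!(m-n)!).
m = 17, n = 7
Numerator: 17 * 16 * 15 * 14 * 13 * 12 * 11
Denominator: 7! = 5040
C(17, 7) = 19448


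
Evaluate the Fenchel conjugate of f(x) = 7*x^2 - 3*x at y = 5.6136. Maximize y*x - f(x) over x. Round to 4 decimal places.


f*(y) = sup_x {y*x - a*x^2 - b*x} = sup_x {(y-b)*x - a*x^2}
FOC: (y - b) - 2a*x = 0 => x* = (y - b)/(2a)
x* = (5.6136 + 3)/(2*7) = 0.6153
f*(5.6136) = (y-b)^2/(4a) = (5.6136 + 3)^2/(4*7)
= 74.1941/28 = 2.6498


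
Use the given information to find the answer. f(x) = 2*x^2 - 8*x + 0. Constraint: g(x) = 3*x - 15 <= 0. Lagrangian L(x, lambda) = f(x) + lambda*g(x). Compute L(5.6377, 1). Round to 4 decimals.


Step 1: Evaluate f(x).
f(5.6377) = 2*5.6377^2 - 8*5.6377 + 0 = 18.4657
Step 2: Evaluate g(x).
g(5.6377) = 3*5.6377 - 15 = 1.9131
Step 3: Compute Lagrangian.
L = 18.4657 + 1*1.9131 = 20.3788


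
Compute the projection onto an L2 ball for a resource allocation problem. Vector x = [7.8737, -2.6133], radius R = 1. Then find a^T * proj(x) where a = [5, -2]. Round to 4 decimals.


Step 1: Compute ||x|| (intermediates to 6 decimals).
||x|| = sqrt(7.8737^2 + (-2.6133)^2) = 8.296053
Step 2: Project.
Since ||x|| > R, scale = R/||x|| = 1/8.296053 = 0.120539, proj(x) = scale * x
proj(x) = [0.949088, -0.315005]
Step 3: Dot product.
a^T * proj(x) = 5*0.949088 - 2*(-0.315005) = 5.3755


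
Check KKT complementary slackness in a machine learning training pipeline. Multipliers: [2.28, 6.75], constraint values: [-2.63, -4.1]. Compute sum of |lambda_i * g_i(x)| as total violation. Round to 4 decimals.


KKT complementary slackness check:
lambda_1 * g_1 = 2.28 * -2.63 = -5.9964
lambda_2 * g_2 = 6.75 * -4.1 = -27.675
Total violation = 5.9964 + 27.675 = 33.6714


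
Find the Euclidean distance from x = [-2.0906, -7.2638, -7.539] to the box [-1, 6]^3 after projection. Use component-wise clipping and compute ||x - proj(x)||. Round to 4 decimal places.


Project each component onto [-1, 6].
clip(-2.0906) = -1.0, clip(-7.2638) = -1.0, clip(-7.539) = -1.0
Projection = [-1.0, -1.0, -1.0]
Squared diffs: [1.1894, 39.2352, 42.7585]
Distance = sqrt(83.1831) = 9.1205


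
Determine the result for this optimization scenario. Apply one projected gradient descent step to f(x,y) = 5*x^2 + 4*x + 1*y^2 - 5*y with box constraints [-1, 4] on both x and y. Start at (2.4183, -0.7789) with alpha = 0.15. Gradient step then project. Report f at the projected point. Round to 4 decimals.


Step 1: Compute gradient at (2.4183, -0.7789).
grad_x = 2*5*2.4183 + 4 = 28.183
grad_y = 2*1*-0.7789 - 5 = -6.5578
Step 2: Gradient step.
x_raw = 2.4183 - 0.15*28.183 = -1.8092
y_raw = -0.7789 - 0.15*-6.5578 = 0.2048
Step 3: Project onto [-1, 4].
x_proj = clip(-1.8092) = -1.0
y_proj = clip(0.2048) = 0.2048
Step 4: Evaluate f.
f(-1.0, 0.2048) = 0.0181


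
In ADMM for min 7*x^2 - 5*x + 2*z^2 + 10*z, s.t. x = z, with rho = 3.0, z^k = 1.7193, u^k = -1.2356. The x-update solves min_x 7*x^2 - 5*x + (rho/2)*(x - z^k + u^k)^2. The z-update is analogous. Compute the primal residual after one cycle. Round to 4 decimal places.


ADMM iteration with rho = 3.0, z^k = 1.7193, u^k = -1.2356
Step 1: x-update.
Minimize 7*x^2 - 5*x + (3.0/2)*(x - 1.7193 - 1.2356)^2
FOC: (2*7 + 3.0)*x = 5 + 3.0*(1.7193 + 1.2356)
x^{k+1} = 0.8156
Step 2: z-update.
Minimize 2*z^2 + 10*z + (3.0/2)*(0.8156 - z - 1.2356)^2
FOC: (2*2 + 3.0)*z = -10 + 3.0*(0.8156 - 1.2356)
z^{k+1} = -1.6086
Step 3: u-update.
u^{k+1} = -1.2356 + 0.8156 + 1.6086 = 1.1886
Step 4: Primal residual = |0.8156 + 1.6086| = 2.4242


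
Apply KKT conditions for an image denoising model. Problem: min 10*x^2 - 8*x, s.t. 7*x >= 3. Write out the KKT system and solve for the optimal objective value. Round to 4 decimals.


Step 1: Try lambda = 0 (constraint inactive).
x_unc = 8/(2*10) = 0.4
Check: 7*0.4 = 2.8 < 3 -- violated!
Step 2: Constraint must be active: 7*x = 3
x* = 3/7 = 0.4286 (rounded; the exact value 3/7 is used below)
lambda = (2*10*(3/7) - 8)/7 = 0.0816
Step 3: Compute optimal value.
f(x*) = 10*(3/7)^2 - 8*(3/7) = -1.5918


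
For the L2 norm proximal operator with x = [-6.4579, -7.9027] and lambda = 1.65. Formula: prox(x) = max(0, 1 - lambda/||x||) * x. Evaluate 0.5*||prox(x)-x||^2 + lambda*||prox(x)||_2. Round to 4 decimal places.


Step 1: Compute ||x||.
||x|| = 10.2057
Step 2: Compute scaling factor.
scale = max(0, 1 - 1.65/10.2057) = 0.8383
Step 3: prox(x) = [-5.4138, -6.625]
||prox(x)|| = 8.5557
Step 4: Proximal objective.
0.5*||prox-x||^2 = 1.3613
lambda*||prox|| = 14.1169
Total = 15.4782


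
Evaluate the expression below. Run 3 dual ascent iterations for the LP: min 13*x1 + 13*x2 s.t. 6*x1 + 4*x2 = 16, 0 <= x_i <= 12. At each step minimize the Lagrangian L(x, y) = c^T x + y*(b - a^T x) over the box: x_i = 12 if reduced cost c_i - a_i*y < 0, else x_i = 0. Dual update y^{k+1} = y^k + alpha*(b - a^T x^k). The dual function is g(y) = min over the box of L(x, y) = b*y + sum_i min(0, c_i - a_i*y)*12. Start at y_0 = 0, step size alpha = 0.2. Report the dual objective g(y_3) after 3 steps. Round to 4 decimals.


Dual ascent for LP: min 13*x1 + 13*x2, 6*x1 + 4*x2 = 16, 0 <= x_i <= 12
Step 1: y^k = 0.0, reduced costs: (13.0, 13.0)
  x^k = (0.0, 0.0), subgradient = b - a^T x = 16.0
  y^{k+1} = 0.0 + 0.2*16.0 = 3.2
Step 2: y^k = 3.2, reduced costs: (-6.2, 0.2)
  x^k = (12.0, 0.0), subgradient = b - a^T x = -56.0
  y^{k+1} = 3.2 + 0.2*-56.0 = -8.0
Step 3: y^k = -8.0, reduced costs: (61.0, 45.0)
  x^k = (0.0, 0.0), subgradient = b - a^T x = 16.0
  y^{k+1} = -8.0 + 0.2*16.0 = -4.8
Dual objective at y_3 = -4.8: reduced costs (41.8, 32.2), box minimizer x = (0.0, 0.0)
g(y_3) = b*y + (c1 - a1*y)*x1 + (c2 - a2*y)*x2 = 16*(-4.8) + 41.8*0.0 + 32.2*0.0 = -76.8 + 0.0 + 0.0 = -76.8


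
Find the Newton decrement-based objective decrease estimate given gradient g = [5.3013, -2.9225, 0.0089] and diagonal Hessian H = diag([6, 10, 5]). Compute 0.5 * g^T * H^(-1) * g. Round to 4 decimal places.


Step 1: H is diagonal, so H^(-1) * g = [0.8836, -0.2923, 0.0018].
Step 2: g^T H^(-1) g = sum_i g_i^2 / H_ii
  = (5.3013)^2/6 + (-2.9225)^2/10 + (0.0089)^2/5
  = 4.684 + 0.8541 + 0.0 = 5.5381
Step 3: Objective decrease = 0.5 * g^T H^(-1) g = 2.769


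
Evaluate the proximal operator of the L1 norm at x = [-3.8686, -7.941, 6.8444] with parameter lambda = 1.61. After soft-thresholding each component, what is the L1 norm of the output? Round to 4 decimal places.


Soft-thresholding with lambda = 1.61:
prox(-3.8686) = sign(-3.8686)*max(|-3.8686| - 1.61, 0) = -2.2586
prox(-7.941) = sign(-7.941)*max(|-7.941| - 1.61, 0) = -6.331
prox(6.8444) = sign(6.8444)*max(|6.8444| - 1.61, 0) = 5.2344
prox(x) = [-2.2586, -6.331, 5.2344]
||prox(x)||_1 = 2.2586 + 6.331 + 5.2344 = 13.824


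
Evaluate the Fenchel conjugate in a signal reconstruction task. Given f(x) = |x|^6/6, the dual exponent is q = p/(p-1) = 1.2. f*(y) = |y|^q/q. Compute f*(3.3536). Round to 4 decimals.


The conjugate exponent q satisfies 1/p + 1/q = 1.
p = 6, so q = 6/(6 - 1) = 1.2
|y|^q = 3.3536^1.2 = 4.2718
f*(3.3536) = 4.2718 / 1.2 = 3.5599


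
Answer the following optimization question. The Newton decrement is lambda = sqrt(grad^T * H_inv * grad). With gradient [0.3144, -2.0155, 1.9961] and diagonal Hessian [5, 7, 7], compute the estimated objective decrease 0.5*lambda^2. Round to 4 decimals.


Step 1: H is diagonal, so H^(-1) * g = [0.0629, -0.2879, 0.2852].
Step 2: g^T H^(-1) g = sum_i g_i^2 / H_ii
  = (0.3144)^2/5 + (-2.0155)^2/7 + (1.9961)^2/7
  = 0.0198 + 0.5803 + 0.5692 = 1.1693
Step 3: Objective decrease = 0.5 * g^T H^(-1) g = 0.5846


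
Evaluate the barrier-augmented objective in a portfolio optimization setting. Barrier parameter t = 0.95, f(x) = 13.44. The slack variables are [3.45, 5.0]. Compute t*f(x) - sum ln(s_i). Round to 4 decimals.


Step 1: Compute log-barrier.
ln values: [1.2384, 1.6094]
phi = -(1.2384 + 1.6094) = -2.8478
Step 2: Compute augmented objective.
t*f(x) = 0.95*13.44 = 12.768
Total = 12.768 - 2.8478 = 9.9202


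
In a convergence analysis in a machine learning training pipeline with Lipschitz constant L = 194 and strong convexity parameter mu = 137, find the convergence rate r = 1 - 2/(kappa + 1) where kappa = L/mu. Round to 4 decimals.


Step 1: Compute the condition number.
kappa = L/mu = 194/137 = 1.4161
Step 2: Compute the convergence rate.
r = 1 - 2/(kappa + 1) = 1 - 2*mu/(L + mu) = (L - mu)/(L + mu) = 57/331 = 0.1722


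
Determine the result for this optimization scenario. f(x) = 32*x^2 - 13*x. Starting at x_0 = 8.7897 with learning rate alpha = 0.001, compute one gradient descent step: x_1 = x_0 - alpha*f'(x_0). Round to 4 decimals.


We compute the gradient at x_0 and apply the update.
f'(x) = 64*x - 13
f'(8.7897) = 64*8.7897 - 13 = 549.5408
x_1 = 8.7897 - 0.001*549.5408 = 8.2402


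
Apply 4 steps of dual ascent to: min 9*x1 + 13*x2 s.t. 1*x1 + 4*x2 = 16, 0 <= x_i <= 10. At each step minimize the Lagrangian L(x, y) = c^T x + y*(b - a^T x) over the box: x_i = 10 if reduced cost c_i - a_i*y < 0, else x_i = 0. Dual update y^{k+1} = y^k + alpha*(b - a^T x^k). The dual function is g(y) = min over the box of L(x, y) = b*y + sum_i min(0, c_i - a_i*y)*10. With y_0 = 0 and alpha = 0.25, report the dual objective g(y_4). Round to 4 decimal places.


Dual ascent for LP: min 9*x1 + 13*x2, 1*x1 + 4*x2 = 16, 0 <= x_i <= 10
Step 1: y^k = 0.0, reduced costs: (9.0, 13.0)
  x^k = (0.0, 0.0), subgradient = b - a^T x = 16.0
  y^{k+1} = 0.0 + 0.25*16.0 = 4.0
Step 2: y^k = 4.0, reduced costs: (5.0, -3.0)
  x^k = (0.0, 10.0), subgradient = b - a^T x = -24.0
  y^{k+1} = 4.0 + 0.25*-24.0 = -2.0
Step 3: y^k = -2.0, reduced costs: (11.0, 21.0)
  x^k = (0.0, 0.0), subgradient = b - a^T x = 16.0
  y^{k+1} = -2.0 + 0.25*16.0 = 2.0
Step 4: y^k = 2.0, reduced costs: (7.0, 5.0)
  x^k = (0.0, 0.0), subgradient = b - a^T x = 16.0
  y^{k+1} = 2.0 + 0.25*16.0 = 6.0
Dual objective at y_4 = 6.0: reduced costs (3.0, -11.0), box minimizer x = (0.0, 10.0)
g(y_4) = b*y + (c1 - a1*y)*x1 + (c2 - a2*y)*x2 = 16*6.0 + 3.0*0.0 + (-11.0)*10.0 = 96.0 + 0.0 - 110.0 = -14.0


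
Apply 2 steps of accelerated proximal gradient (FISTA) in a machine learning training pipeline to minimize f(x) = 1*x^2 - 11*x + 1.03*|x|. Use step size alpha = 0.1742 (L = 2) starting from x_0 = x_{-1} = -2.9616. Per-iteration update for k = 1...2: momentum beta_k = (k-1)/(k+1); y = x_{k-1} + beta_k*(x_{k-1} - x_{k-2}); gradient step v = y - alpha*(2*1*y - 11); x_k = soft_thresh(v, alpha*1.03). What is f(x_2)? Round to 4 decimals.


FISTA on f(x) = 1*x^2 - 11*x + 1.03*|x|
L = 2, alpha = 0.1742
Iteration 1: beta = 0.0, y = -2.9616 + 0.0*(-2.9616 + 2.9616) = -2.9616
  grad(y) = -16.9232, v = y - alpha*grad = -0.0136
  prox(v) = soft_thresh(-0.0136, 0.1794) = 0.0
Iteration 2: beta = 0.3333, y = 0.0 + 0.3333*(0.0 + 2.9616) = 0.9872
  grad(y) = -9.0256, v = y - alpha*grad = 2.5595
  prox(v) = soft_thresh(2.5595, 0.1794) = 2.38
f(x_2) = 1*2.38^2 - 11*2.38 + 1.03*|2.38| = -18.0644


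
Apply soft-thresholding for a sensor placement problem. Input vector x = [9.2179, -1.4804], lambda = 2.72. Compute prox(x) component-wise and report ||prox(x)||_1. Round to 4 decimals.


Soft-thresholding with lambda = 2.72:
prox(9.2179) = sign(9.2179)*max(|9.2179| - 2.72, 0) = 6.4979
prox(-1.4804) = sign(-1.4804)*max(|-1.4804| - 2.72, 0) = 0.0
prox(x) = [6.4979, 0.0]
||prox(x)||_1 = 6.4979 + 0.0 = 6.4979


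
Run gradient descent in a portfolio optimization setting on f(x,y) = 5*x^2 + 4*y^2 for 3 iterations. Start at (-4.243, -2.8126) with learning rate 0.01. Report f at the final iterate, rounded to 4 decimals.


Gradient descent on f(x,y) = 5*x^2 + 4*y^2.
Starting point: (-4.243, -2.8126), alpha = 0.01
Step 1: grad_x = 2*5*-4.243 = -42.43, grad_y = 2*4*-2.8126 = -22.5008
  x_1 = -4.243 - 0.01*-42.43 = -3.8187
  y_1 = -2.8126 - 0.01*-22.5008 = -2.5876
Step 2: grad_x = 2*5*-3.8187 = -38.187, grad_y = 2*4*-2.5876 = -20.7007
  x_2 = -3.8187 - 0.01*-38.187 = -3.4368
  y_2 = -2.5876 - 0.01*-20.7007 = -2.3806
Step 3: grad_x = 2*5*-3.4368 = -34.3683, grad_y = 2*4*-2.3806 = -19.0447
  x_3 = -3.4368 - 0.01*-34.3683 = -3.0931
  y_3 = -2.3806 - 0.01*-19.0447 = -2.1901
f(-3.0931, -2.1901) = 5*(-3.0931)^2 + 4*(-2.1901)^2 = 67.0246


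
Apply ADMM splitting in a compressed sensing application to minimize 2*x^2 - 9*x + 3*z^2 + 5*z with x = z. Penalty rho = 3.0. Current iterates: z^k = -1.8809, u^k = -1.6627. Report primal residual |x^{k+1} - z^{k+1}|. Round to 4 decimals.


ADMM iteration with rho = 3.0, z^k = -1.8809, u^k = -1.6627
Step 1: x-update.
Minimize 2*x^2 - 9*x + (3.0/2)*(x + 1.8809 - 1.6627)^2
FOC: (2*2 + 3.0)*x = 9 + 3.0*(-1.8809 + 1.6627)
x^{k+1} = 1.1922
Step 2: z-update.
Minimize 3*z^2 + 5*z + (3.0/2)*(1.1922 - z - 1.6627)^2
FOC: (2*3 + 3.0)*z = -5 + 3.0*(1.1922 - 1.6627)
z^{k+1} = -0.7124
Step 3: u-update.
u^{k+1} = -1.6627 + 1.1922 + 0.7124 = 0.2419
Step 4: Primal residual = |1.1922 + 0.7124| = 1.9046


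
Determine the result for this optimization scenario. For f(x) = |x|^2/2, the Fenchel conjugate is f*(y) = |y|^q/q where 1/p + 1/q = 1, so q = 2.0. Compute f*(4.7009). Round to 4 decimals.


The conjugate exponent q satisfies 1/p + 1/q = 1.
p = 2, so q = 2/(2 - 1) = 2.0
|y|^q = 4.7009^2.0 = 22.0985
f*(4.7009) = 22.0985 / 2.0 = 11.0492


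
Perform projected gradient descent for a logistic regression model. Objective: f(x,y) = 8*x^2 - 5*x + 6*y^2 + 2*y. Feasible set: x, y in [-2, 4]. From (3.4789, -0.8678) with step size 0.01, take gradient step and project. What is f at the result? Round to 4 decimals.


Step 1: Compute gradient at (3.4789, -0.8678).
grad_x = 2*8*3.4789 - 5 = 50.6624
grad_y = 2*6*-0.8678 + 2 = -8.4136
Step 2: Gradient step.
x_raw = 3.4789 - 0.01*50.6624 = 2.9723
y_raw = -0.8678 - 0.01*-8.4136 = -0.7837
Step 3: Project onto [-2, 4].
x_proj = clip(2.9723) = 2.9723
y_proj = clip(-0.7837) = -0.7837
Step 4: Evaluate f.
f(2.9723, -0.7837) = 57.9315


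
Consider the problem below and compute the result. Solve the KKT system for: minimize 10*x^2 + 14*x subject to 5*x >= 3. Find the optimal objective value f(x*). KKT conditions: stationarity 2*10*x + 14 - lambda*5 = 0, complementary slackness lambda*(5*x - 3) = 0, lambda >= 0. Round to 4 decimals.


Step 1: Try lambda = 0 (constraint inactive).
x_unc = -14/(2*10) = -0.7
Check: 5*-0.7 = -3.5 < 3 -- violated!
Step 2: Constraint must be active: 5*x = 3
x* = 3/5 = 0.6
lambda = (2*10*0.6 + 14)/5 = 5.2
Step 3: Compute optimal value.
f(x*) = 10*0.6^2 + 14*0.6 = 12.0


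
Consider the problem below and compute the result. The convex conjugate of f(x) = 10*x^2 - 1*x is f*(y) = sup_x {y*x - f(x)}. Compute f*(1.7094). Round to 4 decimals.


f*(y) = sup_x {y*x - a*x^2 - b*x} = sup_x {(y-b)*x - a*x^2}
FOC: (y - b) - 2a*x = 0 => x* = (y - b)/(2a)
x* = (1.7094 + 1)/(2*10) = 0.1355
f*(1.7094) = (y-b)^2/(4a) = (1.7094 + 1)^2/(4*10)
= 7.3408/40 = 0.1835


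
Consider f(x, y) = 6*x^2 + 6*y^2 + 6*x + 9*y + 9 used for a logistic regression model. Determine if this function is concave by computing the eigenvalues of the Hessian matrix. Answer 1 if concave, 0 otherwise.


The Hessian of f(x,y) = 6*x^2 + 6*y^2 + 6*x + 9*y + 9 is:
H = [[12, 0], [0, 12]]
Trace = 12 + 12 = 24
Determinant = 12*12 - (0)^2 = 144
Discriminant = (24)^2 - 4*144 = 0.0
Eigenvalues: lambda_1 = 12.0, lambda_2 = 12.0
The function is not concave.

0


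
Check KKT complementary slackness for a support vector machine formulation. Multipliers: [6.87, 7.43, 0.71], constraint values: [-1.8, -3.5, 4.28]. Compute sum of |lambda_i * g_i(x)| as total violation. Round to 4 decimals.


KKT complementary slackness check:
lambda_1 * g_1 = 6.87 * -1.8 = -12.366
lambda_2 * g_2 = 7.43 * -3.5 = -26.005
lambda_3 * g_3 = 0.71 * 4.28 = 3.0388
Total violation = 12.366 + 26.005 + 3.0388 = 41.4098


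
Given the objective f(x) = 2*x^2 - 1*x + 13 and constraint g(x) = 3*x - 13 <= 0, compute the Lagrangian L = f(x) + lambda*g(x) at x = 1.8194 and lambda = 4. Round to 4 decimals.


Step 1: Evaluate f(x).
f(1.8194) = 2*1.8194^2 - 1*1.8194 + 13 = 17.801
Step 2: Evaluate g(x).
g(1.8194) = 3*1.8194 - 13 = -7.5418
Step 3: Compute Lagrangian.
L = 17.801 + 4*-7.5418 = -12.3662


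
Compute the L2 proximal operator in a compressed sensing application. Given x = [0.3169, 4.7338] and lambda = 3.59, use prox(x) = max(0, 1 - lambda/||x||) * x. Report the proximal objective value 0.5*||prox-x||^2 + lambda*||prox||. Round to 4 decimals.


Step 1: Compute ||x||.
||x|| = 4.7444
Step 2: Compute scaling factor.
scale = max(0, 1 - 3.59/4.7444) = 0.2433
Step 3: prox(x) = [0.0771, 1.1518]
||prox(x)|| = 1.1544
Step 4: Proximal objective.
0.5*||prox-x||^2 = 6.4441
lambda*||prox|| = 4.1443
Total = 10.5883


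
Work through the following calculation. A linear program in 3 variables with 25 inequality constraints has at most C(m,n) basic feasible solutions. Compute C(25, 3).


Each vertex corresponds to some choice of n active constraints out of m, so the number of vertices is at most C(m, n) = m! / (n!(m-n)!).
m = 25, n = 3
Numerator: 25 * 24 * 23
Denominator: 3! = 6
C(25, 3) = 2300


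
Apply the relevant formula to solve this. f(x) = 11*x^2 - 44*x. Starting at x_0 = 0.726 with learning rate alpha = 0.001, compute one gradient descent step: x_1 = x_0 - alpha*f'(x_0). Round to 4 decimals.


We compute the gradient at x_0 and apply the update.
f'(x) = 22*x - 44
f'(0.726) = 22*0.726 - 44 = -28.028
x_1 = 0.726 - 0.001*-28.028 = 0.754


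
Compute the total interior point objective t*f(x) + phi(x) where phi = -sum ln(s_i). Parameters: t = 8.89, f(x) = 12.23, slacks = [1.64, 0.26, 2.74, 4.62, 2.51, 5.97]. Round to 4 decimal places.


Step 1: Compute log-barrier.
ln values: [0.4947, -1.3471, 1.008, 1.5304, 0.9203, 1.7867]
phi = -(0.4947 - 1.3471 + 1.008 + 1.5304 + 0.9203 + 1.7867) = -4.393
Step 2: Compute augmented objective.
t*f(x) = 8.89*12.23 = 108.7247
Total = 108.7247 - 4.393 = 104.3317


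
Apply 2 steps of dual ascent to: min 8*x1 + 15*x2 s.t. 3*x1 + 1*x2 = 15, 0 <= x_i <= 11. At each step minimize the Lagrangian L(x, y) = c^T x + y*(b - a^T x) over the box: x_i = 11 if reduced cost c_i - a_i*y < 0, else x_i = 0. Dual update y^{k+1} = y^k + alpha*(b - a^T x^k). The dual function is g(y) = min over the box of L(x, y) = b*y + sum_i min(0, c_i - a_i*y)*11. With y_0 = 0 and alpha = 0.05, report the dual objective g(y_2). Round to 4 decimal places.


Dual ascent for LP: min 8*x1 + 15*x2, 3*x1 + 1*x2 = 15, 0 <= x_i <= 11
Step 1: y^k = 0.0, reduced costs: (8.0, 15.0)
  x^k = (0.0, 0.0), subgradient = b - a^T x = 15.0
  y^{k+1} = 0.0 + 0.05*15.0 = 0.75
Step 2: y^k = 0.75, reduced costs: (5.75, 14.25)
  x^k = (0.0, 0.0), subgradient = b - a^T x = 15.0
  y^{k+1} = 0.75 + 0.05*15.0 = 1.5
Dual objective at y_2 = 1.5: reduced costs (3.5, 13.5), box minimizer x = (0.0, 0.0)
g(y_2) = b*y + (c1 - a1*y)*x1 + (c2 - a2*y)*x2 = 15*1.5 + 3.5*0.0 + 13.5*0.0 = 22.5 + 0.0 + 0.0 = 22.5


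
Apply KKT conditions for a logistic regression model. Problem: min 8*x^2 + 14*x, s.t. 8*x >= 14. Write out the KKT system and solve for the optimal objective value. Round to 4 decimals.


Step 1: Try lambda = 0 (constraint inactive).
x_unc = -14/(2*8) = -0.875
Check: 8*-0.875 = -7.0 < 14 -- violated!
Step 2: Constraint must be active: 8*x = 14
x* = 14/8 = 1.75
lambda = (2*8*1.75 + 14)/8 = 5.25
Step 3: Compute optimal value.
f(x*) = 8*1.75^2 + 14*1.75 = 49.0


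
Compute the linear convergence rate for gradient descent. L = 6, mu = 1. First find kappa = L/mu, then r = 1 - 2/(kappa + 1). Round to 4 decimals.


Step 1: Compute the condition number.
kappa = L/mu = 6/1 = 6.0
Step 2: Compute the convergence rate.
r = 1 - 2/(kappa + 1) = 1 - 2*mu/(L + mu) = (L - mu)/(L + mu) = 5/7 = 0.7143


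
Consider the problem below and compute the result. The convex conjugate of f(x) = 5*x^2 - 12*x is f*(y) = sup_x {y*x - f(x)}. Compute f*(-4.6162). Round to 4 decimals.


f*(y) = sup_x {y*x - a*x^2 - b*x} = sup_x {(y-b)*x - a*x^2}
FOC: (y - b) - 2a*x = 0 => x* = (y - b)/(2a)
x* = (-4.6162 + 12)/(2*5) = 0.7384
f*(-4.6162) = (y-b)^2/(4a) = (-4.6162 + 12)^2/(4*5)
= 54.5205/20 = 2.726


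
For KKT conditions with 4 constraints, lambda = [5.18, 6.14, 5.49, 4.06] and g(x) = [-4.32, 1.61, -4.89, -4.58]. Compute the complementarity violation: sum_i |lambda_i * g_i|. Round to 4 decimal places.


KKT complementary slackness check:
lambda_1 * g_1 = 5.18 * -4.32 = -22.3776
lambda_2 * g_2 = 6.14 * 1.61 = 9.8854
lambda_3 * g_3 = 5.49 * -4.89 = -26.8461
lambda_4 * g_4 = 4.06 * -4.58 = -18.5948
Total violation = 22.3776 + 9.8854 + 26.8461 + 18.5948 = 77.7039


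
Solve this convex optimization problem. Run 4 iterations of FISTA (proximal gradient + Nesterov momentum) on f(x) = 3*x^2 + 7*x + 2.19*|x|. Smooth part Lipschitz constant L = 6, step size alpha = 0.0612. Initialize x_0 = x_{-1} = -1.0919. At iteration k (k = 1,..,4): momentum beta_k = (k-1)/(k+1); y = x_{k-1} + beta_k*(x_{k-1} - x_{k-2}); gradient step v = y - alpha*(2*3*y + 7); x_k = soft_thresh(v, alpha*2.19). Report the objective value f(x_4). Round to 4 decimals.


FISTA on f(x) = 3*x^2 + 7*x + 2.19*|x|
L = 6, alpha = 0.0612
Iteration 1: beta = 0.0, y = -1.0919 + 0.0*(-1.0919 + 1.0919) = -1.0919
  grad(y) = 0.4486, v = y - alpha*grad = -1.1194
  prox(v) = soft_thresh(-1.1194, 0.134) = -0.9853
Iteration 2: beta = 0.3333, y = -0.9853 + 0.3333*(-0.9853 + 1.0919) = -0.9498
  grad(y) = 1.3012, v = y - alpha*grad = -1.0294
  prox(v) = soft_thresh(-1.0294, 0.134) = -0.8954
Iteration 3: beta = 0.5, y = -0.8954 + 0.5*(-0.8954 + 0.9853) = -0.8504
  grad(y) = 1.8973, v = y - alpha*grad = -0.9666
  prox(v) = soft_thresh(-0.9666, 0.134) = -0.8325
Iteration 4: beta = 0.6, y = -0.8325 + 0.6*(-0.8325 + 0.8954) = -0.7948
  grad(y) = 2.2311, v = y - alpha*grad = -0.9314
  prox(v) = soft_thresh(-0.9314, 0.134) = -0.7973
f(x_4) = 3*(-0.7973)^2 + 7*(-0.7973) + 2.19*|-0.7973| = -1.928


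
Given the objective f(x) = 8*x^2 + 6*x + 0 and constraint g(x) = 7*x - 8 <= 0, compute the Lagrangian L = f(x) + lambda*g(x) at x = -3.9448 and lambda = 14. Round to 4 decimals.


Step 1: Evaluate f(x).
f(-3.9448) = 8*(-3.9448)^2 + 6*(-3.9448) + 0 = 100.8228
Step 2: Evaluate g(x).
g(-3.9448) = 7*-3.9448 - 8 = -35.6136
Step 3: Compute Lagrangian.
L = 100.8228 + 14*-35.6136 = -397.7676


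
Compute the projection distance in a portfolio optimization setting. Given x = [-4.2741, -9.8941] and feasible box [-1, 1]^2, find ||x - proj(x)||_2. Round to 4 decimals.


Project each component onto [-1, 1].
clip(-4.2741) = -1.0, clip(-9.8941) = -1.0
Projection = [-1.0, -1.0]
Squared diffs: [10.7197, 79.105]
Distance = sqrt(89.8247) = 9.4776


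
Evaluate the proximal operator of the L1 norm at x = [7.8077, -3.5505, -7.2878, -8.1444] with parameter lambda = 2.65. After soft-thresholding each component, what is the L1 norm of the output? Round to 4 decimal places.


Soft-thresholding with lambda = 2.65:
prox(7.8077) = sign(7.8077)*max(|7.8077| - 2.65, 0) = 5.1577
prox(-3.5505) = sign(-3.5505)*max(|-3.5505| - 2.65, 0) = -0.9005
prox(-7.2878) = sign(-7.2878)*max(|-7.2878| - 2.65, 0) = -4.6378
prox(-8.1444) = sign(-8.1444)*max(|-8.1444| - 2.65, 0) = -5.4944
prox(x) = [5.1577, -0.9005, -4.6378, -5.4944]
||prox(x)||_1 = 5.1577 + 0.9005 + 4.6378 + 5.4944 = 16.1904


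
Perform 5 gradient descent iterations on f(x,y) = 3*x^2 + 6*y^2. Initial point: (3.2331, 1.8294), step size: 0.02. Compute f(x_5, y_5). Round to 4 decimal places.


Gradient descent on f(x,y) = 3*x^2 + 6*y^2.
Starting point: (3.2331, 1.8294), alpha = 0.02
Step 1: grad_x = 2*3*3.2331 = 19.3986, grad_y = 2*6*1.8294 = 21.9528
  x_1 = 3.2331 - 0.02*19.3986 = 2.8451
  y_1 = 1.8294 - 0.02*21.9528 = 1.3903
Step 2: grad_x = 2*3*2.8451 = 17.0708, grad_y = 2*6*1.3903 = 16.6841
  x_2 = 2.8451 - 0.02*17.0708 = 2.5037
  y_2 = 1.3903 - 0.02*16.6841 = 1.0567
Step 3: grad_x = 2*3*2.5037 = 15.0223, grad_y = 2*6*1.0567 = 12.6799
  x_3 = 2.5037 - 0.02*15.0223 = 2.2033
  y_3 = 1.0567 - 0.02*12.6799 = 0.8031
Step 4: grad_x = 2*3*2.2033 = 13.2196, grad_y = 2*6*0.8031 = 9.6368
  x_4 = 2.2033 - 0.02*13.2196 = 1.9389
  y_4 = 0.8031 - 0.02*9.6368 = 0.6103
Step 5: grad_x = 2*3*1.9389 = 11.6333, grad_y = 2*6*0.6103 = 7.3239
  x_5 = 1.9389 - 0.02*11.6333 = 1.7062
  y_5 = 0.6103 - 0.02*7.3239 = 0.4638
f(1.7062, 0.4638) = 3*1.7062^2 + 6*0.4638^2 = 10.0244


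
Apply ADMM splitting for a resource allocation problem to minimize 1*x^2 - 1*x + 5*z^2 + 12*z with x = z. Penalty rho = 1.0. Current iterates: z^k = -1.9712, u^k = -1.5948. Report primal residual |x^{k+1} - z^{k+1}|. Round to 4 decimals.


ADMM iteration with rho = 1.0, z^k = -1.9712, u^k = -1.5948
Step 1: x-update.
Minimize 1*x^2 - 1*x + (1.0/2)*(x + 1.9712 - 1.5948)^2
FOC: (2*1 + 1.0)*x = 1 + 1.0*(-1.9712 + 1.5948)
x^{k+1} = 0.2079
Step 2: z-update.
Minimize 5*z^2 + 12*z + (1.0/2)*(0.2079 - z - 1.5948)^2
FOC: (2*5 + 1.0)*z = -12 + 1.0*(0.2079 - 1.5948)
z^{k+1} = -1.217
Step 3: u-update.
u^{k+1} = -1.5948 + 0.2079 + 1.217 = -0.1699
Step 4: Primal residual = |0.2079 + 1.217| = 1.4249


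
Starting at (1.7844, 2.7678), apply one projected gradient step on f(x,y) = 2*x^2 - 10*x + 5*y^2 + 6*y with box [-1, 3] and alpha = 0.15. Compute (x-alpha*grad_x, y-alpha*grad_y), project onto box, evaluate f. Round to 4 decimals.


Step 1: Compute gradient at (1.7844, 2.7678).
grad_x = 2*2*1.7844 - 10 = -2.8624
grad_y = 2*5*2.7678 + 6 = 33.678
Step 2: Gradient step.
x_raw = 1.7844 - 0.15*-2.8624 = 2.2138
y_raw = 2.7678 - 0.15*33.678 = -2.2839
Step 3: Project onto [-1, 3].
x_proj = clip(2.2138) = 2.2138
y_proj = clip(-2.2839) = -1.0
Step 4: Evaluate f.
f(2.2138, -1.0) = -13.3361


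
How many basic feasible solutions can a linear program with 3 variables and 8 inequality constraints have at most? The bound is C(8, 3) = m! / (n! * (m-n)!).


Each vertex corresponds to some choice of n active constraints out of m, so the number of vertices is at most C(m, n) = m! / (n!(m-n)!).
m = 8, n = 3
Numerator: 8 * 7 * 6
Denominator: 3! = 6
C(8, 3) = 56


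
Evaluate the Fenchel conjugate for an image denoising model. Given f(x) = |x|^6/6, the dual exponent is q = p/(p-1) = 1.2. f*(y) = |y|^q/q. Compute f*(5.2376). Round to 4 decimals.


The conjugate exponent q satisfies 1/p + 1/q = 1.
p = 6, so q = 6/(6 - 1) = 1.2
|y|^q = 5.2376^1.2 = 7.2939
f*(5.2376) = 7.2939 / 1.2 = 6.0782


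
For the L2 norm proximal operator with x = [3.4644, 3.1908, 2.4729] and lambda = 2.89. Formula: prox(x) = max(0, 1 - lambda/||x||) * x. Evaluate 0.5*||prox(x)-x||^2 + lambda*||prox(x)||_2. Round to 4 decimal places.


Step 1: Compute ||x||.
||x|| = 5.3196
Step 2: Compute scaling factor.
scale = max(0, 1 - 2.89/5.3196) = 0.4567
Step 3: prox(x) = [1.5823, 1.4573, 1.1294]
||prox(x)|| = 2.4296
Step 4: Proximal objective.
0.5*||prox-x||^2 = 4.1761
lambda*||prox|| = 7.0215
Total = 11.1977


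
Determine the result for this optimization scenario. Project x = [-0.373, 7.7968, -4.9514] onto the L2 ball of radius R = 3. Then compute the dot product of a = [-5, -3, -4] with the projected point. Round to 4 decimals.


Step 1: Compute ||x|| (intermediates to 6 decimals).
||x|| = sqrt((-0.373)^2 + 7.7968^2 + (-4.9514)^2) = 9.243678
Step 2: Project.
Since ||x|| > R, scale = R/||x|| = 3/9.243678 = 0.324546, proj(x) = scale * x
proj(x) = [-0.121056, 2.53042, -1.606957]
Step 3: Dot product.
a^T * proj(x) = -5*(-0.121056) - 3*2.53042 - 4*(-1.606957) = -0.5582
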